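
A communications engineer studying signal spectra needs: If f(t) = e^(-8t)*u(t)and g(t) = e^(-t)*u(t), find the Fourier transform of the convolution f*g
By the convolution theorem: F{f*g}=F(omega)*G(omega)
F(omega)=1/(8+j*omega), G(omega)=1/(1+j*omega)
F{f*g}=1/((8+j*omega)(1+j*omega))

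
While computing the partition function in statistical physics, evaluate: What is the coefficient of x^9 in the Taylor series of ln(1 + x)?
ln(1+x)=Σ (-1)^(n+1) x^n/n
Coefficient of x^9=(-1)^10/9=1/9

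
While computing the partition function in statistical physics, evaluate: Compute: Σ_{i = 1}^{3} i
Using formula: Σ i^1=n(n+1)/2=3·4/2=6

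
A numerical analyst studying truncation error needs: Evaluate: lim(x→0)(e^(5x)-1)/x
L'Hôpital (0/0): lim 5e^(5x)/1 = 5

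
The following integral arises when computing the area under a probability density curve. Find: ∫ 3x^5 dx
Using power rule: ∫ 3x^5 dx = 3/6 x^6 + C = (1/2)x^6 + C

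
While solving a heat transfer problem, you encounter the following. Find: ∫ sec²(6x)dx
Since d/dx[tan(6x)] = 6sec²(6x), integral = tan(6x)/6+C

Answer: (1/6)tan(6x)+C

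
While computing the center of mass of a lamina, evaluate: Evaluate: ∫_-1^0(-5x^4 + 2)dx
Step 1: Find antiderivative F(x) = -x^5+2x
Step 2: F(0) - F(-1) = 0 - (-1) = 1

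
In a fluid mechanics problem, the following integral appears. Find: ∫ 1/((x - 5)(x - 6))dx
Partial fractions: 1/((x-5)(x-6))=A/(x-5) + B/(x-6)
A=-1, B=1
∫ [-1· 1/(x-5) + 1· 1/(x-6)] dx
=(1)[ln|x-6| - ln|x-5|] + C

Answer: ln|(x-6)/(x-5)| + C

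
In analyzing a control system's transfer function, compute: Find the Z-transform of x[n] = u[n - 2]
Using the time-shift property: Z{u[n-2]}=z^(-2)*z/(z-1)
=z^(-1)/(z-1)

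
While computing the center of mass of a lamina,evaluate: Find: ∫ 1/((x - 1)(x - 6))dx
Partial fractions: 1/((x-1)(x-6)) = A/(x-1)+B/(x-6)
A = -1/5, B = 1/5
∫ [-1/5· 1/(x-1)+1/5· 1/(x-6)] dx
= (1/5)[ln|x-6| - ln|x-1|]+C

Answer: (1/5)·ln|(x-6)/(x-1)|+C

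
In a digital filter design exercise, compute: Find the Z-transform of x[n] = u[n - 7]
Using the time-shift property: Z{u[n-7]}=z^(-7) * z/(z-1)
=z^(-6)/(z-1)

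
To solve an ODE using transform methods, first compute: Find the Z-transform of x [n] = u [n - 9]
Using the time-shift property: Z{u[n-9]} = z^(-9) * z/(z-1)
= z^(-8)/(z-1)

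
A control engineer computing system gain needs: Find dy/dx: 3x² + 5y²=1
Differentiate: 6x + 10y·(dy/dx)=0
dy/dx=-6x/(10y)=-(3/5)·(x/y)

Answer: dy/dx=-(3/5)·(x/y)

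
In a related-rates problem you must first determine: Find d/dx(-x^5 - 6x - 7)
Power rule: d/dx(ax^n) = n·a·x^(n-1)
Term by term: -5·x^4 - 6

Answer: -5x^4 - 6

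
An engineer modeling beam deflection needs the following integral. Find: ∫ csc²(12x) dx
Since d/dx[-cot(12x)] = 12csc²(12x), integral = -cot(12x)/12 + C

Answer: (-1/12)cot(12x) + C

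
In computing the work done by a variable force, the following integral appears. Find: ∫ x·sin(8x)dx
By parts: u=x, dv=sin(8x) dx
du=dx, v=-cos(8x)/8
=-x·cos(8x)/8+sin(8x)/8²+C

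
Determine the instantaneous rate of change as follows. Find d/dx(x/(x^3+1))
Quotient rule: (f/g)'=(f'g - fg')/g²
f=x, f'=1
g=x^3 + 1, g'=3x^2

Answer: (1·(x^3 + 1) - 3x^3)/(x^3 + 1)²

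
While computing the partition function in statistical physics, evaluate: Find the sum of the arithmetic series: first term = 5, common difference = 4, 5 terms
Last term: a_n = 5+(5-1)·4 = 21
Sum = n(a_1+a_n)/2 = 5(5+21)/2 = 65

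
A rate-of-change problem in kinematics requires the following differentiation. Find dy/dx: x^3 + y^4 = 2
Differentiate: 3x^2 + 4y^3·(dy/dx) = 0
dy/dx = -3x^2/(4y^3)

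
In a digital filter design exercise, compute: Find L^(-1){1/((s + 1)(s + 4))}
Partial fractions: 1/((s+1)(s+4))=A/(s+1)+B/(s+4)
Cover-up: A=1/(s+4)|_{s=-1}=1/3; B=1/(s+1)|_{s=-4}=-1/3
L^(-1)=(1/3)e^(-t) - (1/3)e^(-4t)

Answer: (1/3)(e^(-t) - e^(-4t))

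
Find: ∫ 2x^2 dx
Using power rule: ∫ 2x^2 dx=2/3 x^3+C=(2/3)x^3+C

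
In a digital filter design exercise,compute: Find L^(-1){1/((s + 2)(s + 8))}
Partial fractions: 1/((s+2)(s+8)) = A/(s+2)+B/(s+8)
Cover-up: A = 1/(s+8)|_{s = -2} = 1/6; B = 1/(s+2)|_{s = -8} = -1/6
L^(-1) = (1/6)e^(-2t) - (1/6)e^(-8t)

Answer: (1/6)(e^(-2t) - e^(-8t))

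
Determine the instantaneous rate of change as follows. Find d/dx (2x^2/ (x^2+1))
Quotient rule: (f/g)'=(f'g - fg')/g²
f=2x^2, f'=4x
g=x^2+1, g'=2x

Answer: (4x·(x^2+1)-4x^3)/(x^2+1)²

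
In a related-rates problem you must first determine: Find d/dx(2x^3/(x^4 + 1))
Quotient rule: (f/g)' = (f'g - fg')/g²
f = 2x^3, f' = 6x^2
g = x^4+1, g' = 4x^3

Answer: (6x^2·(x^4+1)-8x^6)/(x^4+1)²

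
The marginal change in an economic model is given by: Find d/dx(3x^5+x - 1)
Power rule: d/dx(ax^n)=n·a·x^(n-1)
Term by term: 15·x^4 + 1

Answer: 15x^4 + 1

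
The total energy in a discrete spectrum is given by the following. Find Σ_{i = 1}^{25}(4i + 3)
=4·Σ i + 3·25=4·325 + 75=1375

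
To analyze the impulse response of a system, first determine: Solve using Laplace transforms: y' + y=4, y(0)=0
Take L of both sides: sY(s)-0+Y(s)=4/s
Y(s)(s+1)=4/s+0
Y(s)=4/(s(s+1))+0/(s+1)
Partial fractions: 4/(s(s+1))=4/s - 4/(s+1)
So Y(s)=4/s - 4/(s+1)
Inverse transform (L^(-1){1/s}=1, L^(-1){1/(s+1)}=e^(-t)):

Answer: y(t)=4-4·e^(-t)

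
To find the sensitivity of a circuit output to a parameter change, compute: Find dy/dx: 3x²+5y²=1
Differentiate: 6x+10y·(dy/dx)=0
dy/dx=-6x/(10y)=-(3/5)·(x/y)

Answer: dy/dx=-(3/5)·(x/y)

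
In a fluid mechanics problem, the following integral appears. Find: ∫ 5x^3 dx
Using power rule: ∫ 5x^3 dx=5/4 x^4 + C=(5/4)x^4 + C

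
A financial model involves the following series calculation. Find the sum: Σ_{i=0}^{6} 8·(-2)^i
Geometric series: S=a(1 - r^n)/(1 - r)
a=8, r=-2, n=7
S=8(1+128)/3=344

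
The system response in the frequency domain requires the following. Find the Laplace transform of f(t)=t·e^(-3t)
L{t·e^(at)}=1/(s-a)²
L{t·e^(-3t)}=1/(s + 3)²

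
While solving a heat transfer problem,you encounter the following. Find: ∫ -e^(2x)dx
Since d/dx[e^(2x)]=2e^(2x), we get -1/2 e^(2x)+C

Answer: (-1/2)e^(2x)+C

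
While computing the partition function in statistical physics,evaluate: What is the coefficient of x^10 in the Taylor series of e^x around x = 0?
Taylor series of e^x = Σ x^n/n!
Coefficient of x^10 = 1/10! = 1/3628800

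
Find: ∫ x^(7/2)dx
Power rule: ∫ x^(7/2) dx=x^(9/2)/(9/2)+C

Answer: (2/9)·x^(9/2)+C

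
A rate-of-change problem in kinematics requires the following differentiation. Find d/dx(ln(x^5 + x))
Chain rule: d/dx[ln(u)] = u'/u where u = x^5 + x
u' = 5x^4 + 1

Answer: (5x^4 + 1)/(x^5 + x)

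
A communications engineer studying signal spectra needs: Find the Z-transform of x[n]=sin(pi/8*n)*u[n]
Z{sin(w0 * n) * u[n]}=z * sin(w0)/(z^2-2z * cos(w0)+1)
With w0=pi/8: X(z)=z * sin(pi/8)/(z^2-2z * cos(pi/8)+1)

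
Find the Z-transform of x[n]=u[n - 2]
Using the time-shift property: Z{u[n-2]}=z^(-2)*z/(z-1)
=z^(-1)/(z-1)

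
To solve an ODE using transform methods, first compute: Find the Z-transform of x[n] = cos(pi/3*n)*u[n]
Z{cos(w0 * n) * u[n]}=z(z - cos(w0))/(z^2-2z * cos(w0)+1)
With w0=pi/3: X(z)=z(z - cos(pi/3))/(z^2-2z * cos(pi/3)+1)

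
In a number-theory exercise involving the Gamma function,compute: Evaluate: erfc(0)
erfc(x) = 1 - erf(x); erfc(0) = 1 - erf(0) = 1 - 0 = 1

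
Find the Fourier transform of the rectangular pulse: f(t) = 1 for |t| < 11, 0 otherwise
F(omega)=integral from -11 to 11 of e^(-j*omega*t) dt
=2*sin(11*omega)/omega=22*sinc(11*omega/pi)

Answer: 2*sin(11*omega)/omega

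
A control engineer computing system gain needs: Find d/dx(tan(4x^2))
Chain rule: d/dx[tan(u)]=sec²(u)·u' where u=4x^2
u'=8x

Answer: 8x·sec²(4x^2)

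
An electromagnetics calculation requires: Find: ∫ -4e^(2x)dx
Since d/dx[e^(2x)]=2e^(2x), we get -2 e^(2x)+C

Answer: -2e^(2x)+C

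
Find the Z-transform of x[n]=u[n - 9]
Using the time-shift property: Z{u[n-9]} = z^(-9) * z/(z-1)
= z^(-8)/(z-1)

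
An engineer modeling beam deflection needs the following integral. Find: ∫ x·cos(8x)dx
By parts: u = x, dv = cos(8x) dx
du = dx, v = sin(8x)/8
= x·sin(8x)/8+cos(8x)/8²+C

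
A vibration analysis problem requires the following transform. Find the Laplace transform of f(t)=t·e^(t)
L{t·e^(at)}=1/(s-a)²
L{t·e^(t)}=1/(s-1)²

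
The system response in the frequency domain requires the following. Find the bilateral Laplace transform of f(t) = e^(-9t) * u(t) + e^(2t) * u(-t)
For e^(-9t) * u(t): L=1/(s+9), Re(s) > -9
For e^(2t) * u(-t): L=-1/(s-2), Re(s) < 2
Combined: F(s)=1/(s+9)-1/(s-2), -9 < Re(s) < 2

Answer: 1/(s+9)-1/(s-2), ROC: -9 < Re(s) < 2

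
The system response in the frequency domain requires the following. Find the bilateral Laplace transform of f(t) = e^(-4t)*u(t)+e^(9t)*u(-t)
For e^(-4t)*u(t): L=1/(s + 4), Re(s) > -4
For e^(9t)*u(-t): L=-1/(s-9), Re(s) < 9
Combined: F(s)=1/(s + 4) - 1/(s-9), -4 < Re(s) < 9

Answer: 1/(s + 4) - 1/(s-9), ROC: -4 < Re(s) < 9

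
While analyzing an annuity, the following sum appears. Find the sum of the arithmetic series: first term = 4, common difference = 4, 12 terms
Last term: a_n = 4+(12-1)·4 = 48
Sum = n(a_1+a_n)/2 = 12(4+48)/2 = 312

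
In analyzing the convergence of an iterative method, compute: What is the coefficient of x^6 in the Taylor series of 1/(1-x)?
1/(1-x)=Σ x^n for |x|<1
All coefficients are 1

Answer: 1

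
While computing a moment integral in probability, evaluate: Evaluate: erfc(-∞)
erfc(x) = 1 - erf(x); erfc(-∞) = 1 - erf(-∞) = 1 - (-1) = 2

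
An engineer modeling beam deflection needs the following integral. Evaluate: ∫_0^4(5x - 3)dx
Step 1: Find antiderivative F(x)=(5/2)x^2-3x
Step 2: F(4) - F(0)=28 - (0)=28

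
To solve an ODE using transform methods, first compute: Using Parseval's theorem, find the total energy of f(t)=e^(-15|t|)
Parseval's theorem: E = integral |f(t)|^2 dt = (1/2pi) integral |F(omega)|^2 domega
E = integral_{-inf}^{inf} e^(-30|t|) dt = 2*integral_0^inf e^(-30t) dt = 2/(2*15) = 1/15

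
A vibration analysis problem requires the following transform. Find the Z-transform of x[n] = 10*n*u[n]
Z{n * u[n]}=z/(z-1)^2
By linearity: Z{10 * n * u[n]}=10z/(z-1)^2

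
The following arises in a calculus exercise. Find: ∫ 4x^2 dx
Using power rule: ∫ 4x^2 dx = 4/3 x^3 + C = (4/3)x^3 + C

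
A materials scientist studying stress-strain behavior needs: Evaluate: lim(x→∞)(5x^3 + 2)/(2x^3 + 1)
Divide numerator and denominator by x^3:
lim (5 + 2/x^3)/(2 + 1/x^3)=5/2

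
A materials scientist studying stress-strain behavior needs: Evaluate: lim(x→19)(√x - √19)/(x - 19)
Multiply by conjugate (√x + √19)/(√x + √19):
=(x - 19)/((x - 19)(√x + √19))=1/(√x + √19)
As x → 19: 1/(2√19)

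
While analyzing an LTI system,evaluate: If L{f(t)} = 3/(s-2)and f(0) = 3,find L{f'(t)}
L{f'(t)}=s·F(s) - f(0)=3s/(s-2) - 3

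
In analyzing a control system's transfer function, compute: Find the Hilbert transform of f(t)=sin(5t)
The Hilbert transform shifts each frequency component by -pi/2.
H{sin(wt)} = -cos(wt)
With w = 5: H{sin(5t)} = -cos(5t)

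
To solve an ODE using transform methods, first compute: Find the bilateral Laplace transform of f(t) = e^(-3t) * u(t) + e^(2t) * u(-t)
For e^(-3t)*u(t): L=1/(s+3), Re(s) > -3
For e^(2t)*u(-t): L=-1/(s-2), Re(s) < 2
Combined: F(s)=1/(s+3)-1/(s-2), -3 < Re(s) < 2

Answer: 1/(s+3)-1/(s-2), ROC: -3 < Re(s) < 2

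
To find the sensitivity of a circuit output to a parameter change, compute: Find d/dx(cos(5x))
Chain rule: d/dx[cos(u)]=-sin(u)·u' where u=5x
u'=5

Answer: -5·sin(5x)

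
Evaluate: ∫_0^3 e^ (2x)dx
Antiderivative: (1/2)e^(2x)
Evaluate: (1/2)(e^6 - 1)

Answer: (e^6 - 1)/2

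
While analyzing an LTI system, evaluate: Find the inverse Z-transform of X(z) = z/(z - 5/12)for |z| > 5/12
Standard pair: z/(z-a) <-> a^n * u[n] for causal signals
With a=5/12: x[n]=(5/12)^n * u[n]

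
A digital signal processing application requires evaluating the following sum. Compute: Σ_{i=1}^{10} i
Using formula: Σ i^1=n(n+1)/2=10·11/2=55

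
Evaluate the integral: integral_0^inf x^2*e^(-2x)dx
This is a Gamma integral. Substitute u = 2x (du = 2 dx):
integral_0^inf x^2 * e^(-2x) dx = (1/2^3) integral_0^inf u^2 * e^(-u) du
= Gamma(3)/2^3 = 2!/2^3 = 2/8

Answer: 1/4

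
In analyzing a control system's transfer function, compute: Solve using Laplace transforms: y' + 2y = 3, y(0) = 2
Take L of both sides: sY(s)-2+2Y(s)=3/s
Y(s)(s+2)=3/s+2
Y(s)=3/(s(s+2))+2/(s+2)
Partial fractions: 3/(s(s+2))=(3/2)/s - (3/2)/(s+2)
So Y(s)=(3/2)/s+(1/2)/(s+2)
Inverse transform (L^(-1){1/s}=1, L^(-1){1/(s+2)}=e^(-2t)):

Answer: y(t)=3/2+(1/2)·e^(-2t)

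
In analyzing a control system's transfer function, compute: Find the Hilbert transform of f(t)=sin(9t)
The Hilbert transform shifts each frequency component by -pi/2.
H{sin(wt)}=-cos(wt)
With w=9: H{sin(9t)}=-cos(9t)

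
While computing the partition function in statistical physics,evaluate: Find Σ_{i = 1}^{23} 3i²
=3·n(n + 1)(2n + 1)/6=3·23·24·47/6=12972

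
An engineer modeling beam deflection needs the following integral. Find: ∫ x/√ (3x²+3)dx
Let u = 3x²+3, du = 6x dx
∫ (1/6)·u^(-1/2) du = √u/3+C

Answer: √(3x²+3)/3+C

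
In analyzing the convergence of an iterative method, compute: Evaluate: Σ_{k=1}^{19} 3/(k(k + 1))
Partial fractions: 3/(k(k + 1)) = 3/k - 3/(k + 1)
Telescoping sum: 3(1 - 1/20) = 3·19/20

Answer: 57/20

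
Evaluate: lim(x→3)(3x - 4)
Polynomial is continuous, so substitute x=3:
3·3-4=5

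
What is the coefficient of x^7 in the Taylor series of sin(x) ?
sin(x)=Σ (-1)^k x^(2k+1)/(2k+1)!
For x^7: (-1)^3/7!=-1/5040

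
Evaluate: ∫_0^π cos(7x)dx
Antiderivative: sin(7x)/7
Evaluate at bounds: [sin(7·π)/7] - [sin(7·0)/7]
= ((0) - (0))/7 = 0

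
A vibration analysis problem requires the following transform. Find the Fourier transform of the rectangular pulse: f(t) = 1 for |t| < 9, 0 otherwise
F(omega)=integral from -9 to 9 of e^(-j*omega*t) dt
=2*sin(9*omega)/omega=18*sinc(9*omega/pi)

Answer: 2*sin(9*omega)/omega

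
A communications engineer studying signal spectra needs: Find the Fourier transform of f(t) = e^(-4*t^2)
The Fourier transform of a Gaussian e^(-a * t^2) is sqrt(pi/a) * e^(-omega^2/(4a)).
With a = 4: F(omega) = sqrt(pi)/2 * e^(-omega^2/16)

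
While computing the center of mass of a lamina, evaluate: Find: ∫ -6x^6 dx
Using power rule: ∫ -6x^6 dx=-6/7 x^7 + C=(-6/7)x^7 + C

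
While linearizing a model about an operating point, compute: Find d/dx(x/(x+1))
Quotient rule: (f/g)' = (f'g - fg')/g²
f = x, f' = 1
g = x+1, g' = 1

Answer: (1·(x+1) - x)/(x+1)²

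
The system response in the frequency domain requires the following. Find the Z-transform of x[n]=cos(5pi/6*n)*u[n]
Z{cos(w0 * n) * u[n]} = z(z - cos(w0))/(z^2-2z * cos(w0)+1)
With w0 = 5pi/6: X(z) = z(z - cos(5pi/6))/(z^2-2z * cos(5pi/6)+1)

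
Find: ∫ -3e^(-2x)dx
Since d/dx[e^(-2x)]=-2e^(-2x), we get 3/2 e^(-2x)+C

Answer: (3/2)e^(-2x)+C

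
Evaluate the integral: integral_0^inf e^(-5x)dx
integral_0^inf e^(-5x) dx=[-1/5 * e^(-5x)]_0^inf
=0 - (-1/5)=1/5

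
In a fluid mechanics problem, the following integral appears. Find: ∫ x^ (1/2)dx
Power rule: ∫ x^(1/2) dx=x^(3/2)/(3/2)+C

Answer: (2/3)·x^(3/2)+C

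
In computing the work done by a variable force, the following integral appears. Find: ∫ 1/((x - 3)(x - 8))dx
Partial fractions: 1/((x-3)(x-8))=A/(x-3)+B/(x-8)
A=-1/5, B=1/5
∫ [-1/5· 1/(x-3)+1/5· 1/(x-8)] dx
=(1/5)[ln|x-8| - ln|x-3|]+C

Answer: (1/5)·ln|(x-8)/(x-3)|+C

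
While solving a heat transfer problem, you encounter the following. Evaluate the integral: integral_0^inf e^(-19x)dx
integral_0^inf e^(-19x) dx = [-1/19*e^(-19x)]_0^inf
= 0 - (-1/19) = 1/19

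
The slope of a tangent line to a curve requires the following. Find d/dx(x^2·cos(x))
Product rule: (fg)'=f'g + fg'
f=x^2, f'=2x
g=cos(x), g'=-sin(x)

Answer: 2x·cos(x) - x^2·sin(x)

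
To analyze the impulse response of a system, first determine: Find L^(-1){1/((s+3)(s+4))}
Partial fractions: 1/((s+3)(s+4)) = A/(s+3)+B/(s+4)
Cover-up: A = 1/(s+4)|_{s = -3} = 1; B = 1/(s+3)|_{s = -4} = -1
L^(-1) = e^(-3t) - e^(-4t)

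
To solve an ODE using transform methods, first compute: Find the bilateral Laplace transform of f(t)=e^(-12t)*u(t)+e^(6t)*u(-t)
For e^(-12t) * u(t): L = 1/(s+12), Re(s) > -12
For e^(6t) * u(-t): L = -1/(s-6), Re(s) < 6
Combined: F(s) = 1/(s+12)-1/(s-6), -12 < Re(s) < 6

Answer: 1/(s+12)-1/(s-6), ROC: -12 < Re(s) < 6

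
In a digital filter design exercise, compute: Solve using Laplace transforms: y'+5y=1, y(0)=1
Take L of both sides: sY(s)-1+5Y(s)=1/s
Y(s)(s+5)=1/s+1
Y(s)=1/(s(s+5))+1/(s+5)
Partial fractions: 1/(s(s+5))=(1/5)/s - (1/5)/(s+5)
So Y(s)=(1/5)/s+(4/5)/(s+5)
Inverse transform (L^(-1){1/s}=1, L^(-1){1/(s+5)}=e^(-5t)):

Answer: y(t)=1/5+(4/5)·e^(-5t)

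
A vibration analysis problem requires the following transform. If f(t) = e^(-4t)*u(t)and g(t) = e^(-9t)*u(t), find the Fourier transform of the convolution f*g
By the convolution theorem: F{f * g} = F(omega) * G(omega)
F(omega) = 1/(4 + j * omega), G(omega) = 1/(9 + j * omega)
F{f * g} = 1/((4 + j * omega)(9 + j * omega))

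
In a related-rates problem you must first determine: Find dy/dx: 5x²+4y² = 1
Differentiate: 10x + 8y·(dy/dx)=0
dy/dx=-10x/(8y)=-(5/4)·(x/y)

Answer: dy/dx=-(5/4)·(x/y)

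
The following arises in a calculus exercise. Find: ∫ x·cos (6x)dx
By parts: u=x, dv=cos(6x) dx
du=dx, v=sin(6x)/6
=x·sin(6x)/6+cos(6x)/6²+C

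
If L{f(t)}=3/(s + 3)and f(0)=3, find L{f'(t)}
L{f'(t)} = s·F(s) - f(0) = 3s/(s + 3) - 3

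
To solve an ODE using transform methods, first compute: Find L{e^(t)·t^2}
First shifting: L{e^(at)f(t)} = F(s-a)
L{t^2} = 2/s^3
Shift s → s-1: 2/(s-1)^3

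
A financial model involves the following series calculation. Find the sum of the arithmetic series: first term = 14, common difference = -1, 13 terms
Last term: a_n=14 + (13 - 1)·-1=2
Sum=n(a_1 + a_n)/2=13(14 + 2)/2=104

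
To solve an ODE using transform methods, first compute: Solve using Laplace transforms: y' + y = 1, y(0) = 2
Take L of both sides: sY(s) - 2 + Y(s) = 1/s
Y(s)(s + 1) = 1/s + 2
Y(s) = 1/(s(s + 1)) + 2/(s + 1)
Partial fractions: 1/(s(s + 1)) = 1/s - 1/(s + 1)
So Y(s) = 1/s + 1/(s + 1)
Inverse transform (L^(-1){1/s} = 1, L^(-1){1/(s + 1)} = e^(-t)):

Answer: y(t) = 1 + e^(-t)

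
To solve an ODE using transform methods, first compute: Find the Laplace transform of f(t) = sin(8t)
L{sin(wt)}=w/(s² + w²)
L{sin(8t)}=8/(s² + 64)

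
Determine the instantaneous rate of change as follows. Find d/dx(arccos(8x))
d/dx[arccos(u)]=-u'/√(1-u²), u=8x, u'=8

Answer: -8/√(1-64x²)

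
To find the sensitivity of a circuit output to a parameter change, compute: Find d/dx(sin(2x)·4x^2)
Product rule: (fg)' = f'g + fg'
f = sin(2x), f' = 2·cos(2x)
g = 4x^2, g' = 8x

Answer: 8·cos(2x)·x^2 + 8·sin(2x)·x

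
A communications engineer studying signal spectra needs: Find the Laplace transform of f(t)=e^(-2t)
L{e^(at)} = 1/(s-a)
L{e^(-2t)} = 1/(s+2)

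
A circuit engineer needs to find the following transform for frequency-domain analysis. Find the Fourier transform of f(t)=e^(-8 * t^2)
The Fourier transform of a Gaussian e^(-a*t^2) is sqrt(pi/a)*e^(-omega^2/(4a)).
With a = 8: F(omega) = sqrt(pi/8)*e^(-omega^2/32)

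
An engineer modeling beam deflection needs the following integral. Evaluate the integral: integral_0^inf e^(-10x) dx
integral_0^inf e^(-10x) dx=[-1/10 * e^(-10x)]_0^inf
=0 - (-1/10)=1/10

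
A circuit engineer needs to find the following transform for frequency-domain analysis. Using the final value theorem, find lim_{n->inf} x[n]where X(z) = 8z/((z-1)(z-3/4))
Final value theorem: lim x[n] = lim_{z->1} (z-1)*X(z)
(z-1)*X(z) = 8z/(z-3/4)
As z->1: 8/(1 - 3/4) = 8/(1/4) = 32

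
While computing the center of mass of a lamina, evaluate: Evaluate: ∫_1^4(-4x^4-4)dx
Step 1: Find antiderivative F(x)=(-4/5)x^5 - 4x
Step 2: F(4) - F(1)=-4176/5 - (-24/5)=-4152/5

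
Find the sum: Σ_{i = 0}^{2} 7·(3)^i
Geometric series: S = a(1 - r^n)/(1 - r)
a = 7, r = 3, n = 3
S = 7(1-27)/-2 = 91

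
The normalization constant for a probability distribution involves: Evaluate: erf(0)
erf(0)=0 (error function is odd and erf(0)=0 by definition)

Answer: 0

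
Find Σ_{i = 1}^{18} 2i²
=2·n(n + 1)(2n + 1)/6=2·18·19·37/6=4218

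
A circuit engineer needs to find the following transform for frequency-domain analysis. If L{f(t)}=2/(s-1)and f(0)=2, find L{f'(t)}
L{f'(t)} = s·F(s) - f(0) = 2s/(s-1)-2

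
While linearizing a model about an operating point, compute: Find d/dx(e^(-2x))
Chain rule: d/dx[e^u]=e^u · u' where u=-2x
u'=-2

Answer: -2·e^(-2x)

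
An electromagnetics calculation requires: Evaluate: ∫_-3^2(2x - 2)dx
Step 1: Find antiderivative F(x)=x^2 - 2x
Step 2: F(2) - F(-3)=0 - (15)=-15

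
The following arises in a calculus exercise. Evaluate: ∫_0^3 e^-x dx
Antiderivative: -e^-x
Evaluate: -(e^-3-1)

Answer: (e^-3-1)/(-1)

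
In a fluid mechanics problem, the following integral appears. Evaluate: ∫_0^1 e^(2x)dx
Antiderivative: (1/2)e^(2x)
Evaluate: (1/2)(e^2 - 1)

Answer: (e^2 - 1)/2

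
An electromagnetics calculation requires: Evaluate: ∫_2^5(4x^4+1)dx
Step 1: Find antiderivative F(x) = (4/5)x^5+x
Step 2: F(5) - F(2) = 2505 - (138/5) = 12387/5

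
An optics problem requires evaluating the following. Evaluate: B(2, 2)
B(x,y)=Γ(x)Γ(y)/Γ(x+y)=(x-1)!(y-1)!/(x+y-1)!
B(2,2)=1!·1!/3!=1/6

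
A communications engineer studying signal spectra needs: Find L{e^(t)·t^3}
First shifting: L{e^(at)f(t)}=F(s-a)
L{t^3}=6/s^4
Shift s → s-1: 6/(s-1)^4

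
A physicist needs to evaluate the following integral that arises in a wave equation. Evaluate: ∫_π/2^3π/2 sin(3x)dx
Antiderivative: -cos(3x)/3
Evaluate at bounds: [-cos(3·3π/2)/3] - [-cos(3·π/2)/3]
= (-(0) + (0))/3 = 0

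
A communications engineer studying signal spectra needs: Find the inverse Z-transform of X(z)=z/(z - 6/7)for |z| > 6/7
Standard pair: z/(z-a) <-> a^n*u[n] for causal signals
With a=6/7: x[n]=(6/7)^n*u[n]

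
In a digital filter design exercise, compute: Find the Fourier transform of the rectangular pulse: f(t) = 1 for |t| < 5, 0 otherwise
F(omega) = integral from -5 to 5 of e^(-j*omega*t) dt
= 2*sin(5*omega)/omega = 10*sinc(5*omega/pi)

Answer: 2*sin(5*omega)/omega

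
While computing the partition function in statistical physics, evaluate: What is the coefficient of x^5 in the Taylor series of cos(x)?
cos(x) has only even powers. Coefficient of x^5 = 0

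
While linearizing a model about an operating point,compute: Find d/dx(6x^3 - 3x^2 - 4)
Power rule: d/dx(ax^n)=n·a·x^(n-1)
Term by term: 18·x^2 - 6·x

Answer: 18x^2 - 6x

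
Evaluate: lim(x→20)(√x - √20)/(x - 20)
Multiply by conjugate (√x+√20)/(√x+√20):
=(x - 20)/((x - 20)(√x+√20))=1/(√x+√20)
As x → 20: 1/(2√20)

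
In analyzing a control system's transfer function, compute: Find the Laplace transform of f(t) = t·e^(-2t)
L{t·e^(at)} = 1/(s-a)²
L{t·e^(-2t)} = 1/(s + 2)²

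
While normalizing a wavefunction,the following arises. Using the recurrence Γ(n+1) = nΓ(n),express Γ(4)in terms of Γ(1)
Γ(4)=3Γ(3)=3·2Γ(2)=...=3!·Γ(1)=6·Γ(1)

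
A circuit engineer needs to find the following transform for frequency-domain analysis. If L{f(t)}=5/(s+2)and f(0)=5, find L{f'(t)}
L{f'(t)} = s·F(s) - f(0) = 5s/(s + 2) - 5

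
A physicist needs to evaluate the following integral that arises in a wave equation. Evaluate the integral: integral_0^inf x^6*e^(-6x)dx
This is a Gamma integral. Substitute u = 6x (du = 6 dx):
integral_0^inf x^6*e^(-6x) dx = (1/6^7) integral_0^inf u^6*e^(-u) du
= Gamma(7)/6^7 = 6!/6^7 = 720/279936

Answer: 5/1944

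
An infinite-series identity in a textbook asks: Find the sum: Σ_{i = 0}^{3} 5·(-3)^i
Geometric series: S=a(1 - r^n)/(1 - r)
a=5, r=-3, n=4
S=5(1 - 81)/4=-100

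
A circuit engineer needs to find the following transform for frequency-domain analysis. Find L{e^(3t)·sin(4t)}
First shifting: L{e^(at)f(t)} = F(s-a)
L{sin(4t)} = 4/(s²+16)
Shift: 4/((s-3)²+16)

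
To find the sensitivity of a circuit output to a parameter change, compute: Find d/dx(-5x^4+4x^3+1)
Power rule: d/dx(ax^n)=n·a·x^(n-1)
Term by term: -20·x^3 + 12·x^2

Answer: -20x^3 + 12x^2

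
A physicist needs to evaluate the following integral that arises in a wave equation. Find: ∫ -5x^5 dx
Using power rule: ∫ -5x^5 dx=-5/6 x^6 + C=(-5/6)x^6 + C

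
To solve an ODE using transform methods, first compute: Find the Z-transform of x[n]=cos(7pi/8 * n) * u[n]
Z{cos(w0 * n) * u[n]} = z(z - cos(w0))/(z^2 - 2z * cos(w0) + 1)
With w0 = 7pi/8: X(z) = z(z - cos(7pi/8))/(z^2 - 2z * cos(7pi/8) + 1)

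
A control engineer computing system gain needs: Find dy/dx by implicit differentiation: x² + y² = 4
Differentiate both sides: 2x + 2y·(dy/dx)=0
Solve: dy/dx=-2x/(2y)=-x/y

Answer: dy/dx=-x/y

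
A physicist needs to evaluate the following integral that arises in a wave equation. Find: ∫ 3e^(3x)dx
Since d/dx[e^(3x)]=3e^(3x), we get 1 e^(3x) + C

Answer: e^(3x) + C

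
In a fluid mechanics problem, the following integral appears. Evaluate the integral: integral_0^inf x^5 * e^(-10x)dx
This is a Gamma integral. Substitute u = 10x (du = 10 dx):
integral_0^inf x^5*e^(-10x) dx = (1/10^6) integral_0^inf u^5*e^(-u) du
= Gamma(6)/10^6 = 5!/10^6 = 120/1000000

Answer: 3/25000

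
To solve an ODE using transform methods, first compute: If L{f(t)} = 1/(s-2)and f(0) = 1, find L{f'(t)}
L{f'(t)}=s·F(s) - f(0)=s/(s-2)-1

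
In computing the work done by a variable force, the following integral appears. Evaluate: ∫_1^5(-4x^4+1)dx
Step 1: Find antiderivative F(x) = (-4/5)x^5+x
Step 2: F(5) - F(1) = -2495 - (1/5) = -12476/5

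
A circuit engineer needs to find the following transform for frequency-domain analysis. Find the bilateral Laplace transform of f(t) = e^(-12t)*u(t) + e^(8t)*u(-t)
For e^(-12t) * u(t): L = 1/(s+12), Re(s) > -12
For e^(8t) * u(-t): L = -1/(s-8), Re(s) < 8
Combined: F(s) = 1/(s+12)-1/(s-8), -12 < Re(s) < 8

Answer: 1/(s+12)-1/(s-8), ROC: -12 < Re(s) < 8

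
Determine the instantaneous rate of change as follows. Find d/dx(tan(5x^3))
Chain rule: d/dx[tan(u)] = sec²(u)·u' where u = 5x^3
u' = 15x^2

Answer: 15x^2·sec²(5x^3)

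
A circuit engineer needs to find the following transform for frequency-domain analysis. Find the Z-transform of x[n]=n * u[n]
Standard pair: Z{n*u[n]}=z/(z-1)^2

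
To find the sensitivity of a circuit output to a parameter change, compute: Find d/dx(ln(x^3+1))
Chain rule: d/dx[ln(u)] = u'/u where u = x^3 + 1
u' = 3x^2

Answer: (3x^2)/(x^3 + 1)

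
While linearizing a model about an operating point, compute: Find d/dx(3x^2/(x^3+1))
Quotient rule: (f/g)'=(f'g - fg')/g²
f=3x^2, f'=6x
g=x^3 + 1, g'=3x^2

Answer: (6x·(x^3 + 1) - 9x^4)/(x^3 + 1)²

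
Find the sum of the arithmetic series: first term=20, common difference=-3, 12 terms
Last term: a_n=20 + (12 - 1)·-3=-13
Sum=n(a_1 + a_n)/2=12(20 + (-13))/2=42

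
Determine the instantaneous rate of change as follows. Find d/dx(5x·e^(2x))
Product rule: (fg)'=f'g + fg'
f=5x, f'=5
g=e^(2x), g'=2·e^(2x)

Answer: 5·e^(2x) + 10x·e^(2x)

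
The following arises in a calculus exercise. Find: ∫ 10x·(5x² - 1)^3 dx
Let u=5x² - 1, du=10x dx
∫ u^3 du=u^4/4+C

Answer: (5x² - 1)^4/4+C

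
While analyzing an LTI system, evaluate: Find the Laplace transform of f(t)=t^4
L{t^n} = n!/s^(n+1)
L{t^4} = 4!/s^5 = 24/s^5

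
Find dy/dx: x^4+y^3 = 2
Differentiate: 4x^3+3y^2·(dy/dx)=0
dy/dx=-4x^3/(3y^2)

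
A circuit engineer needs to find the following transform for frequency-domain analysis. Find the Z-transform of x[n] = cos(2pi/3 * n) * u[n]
Z{cos(w0 * n) * u[n]} = z(z - cos(w0))/(z^2 - 2z * cos(w0) + 1)
With w0 = 2pi/3: X(z) = z(z - cos(2pi/3))/(z^2 - 2z * cos(2pi/3) + 1)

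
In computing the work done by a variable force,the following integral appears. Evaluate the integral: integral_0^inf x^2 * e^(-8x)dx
This is a Gamma integral. Substitute u=8x (du=8 dx):
integral_0^inf x^2 * e^(-8x) dx=(1/8^3) integral_0^inf u^2 * e^(-u) du
=Gamma(3)/8^3=2!/8^3=2/512

Answer: 1/256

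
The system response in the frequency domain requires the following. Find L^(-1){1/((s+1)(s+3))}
Partial fractions: 1/((s + 1)(s + 3)) = A/(s + 1) + B/(s + 3)
Cover-up: A = 1/(s + 3)|_{s = -1} = 1/2; B = 1/(s + 1)|_{s = -3} = -1/2
L^(-1) = (1/2)e^(-t) - (1/2)e^(-3t)

Answer: (1/2)(e^(-t) - e^(-3t))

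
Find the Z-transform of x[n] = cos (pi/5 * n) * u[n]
Z{cos(w0 * n) * u[n]}=z(z - cos(w0))/(z^2 - 2z * cos(w0) + 1)
With w0=pi/5: X(z)=z(z - cos(pi/5))/(z^2 - 2z * cos(pi/5) + 1)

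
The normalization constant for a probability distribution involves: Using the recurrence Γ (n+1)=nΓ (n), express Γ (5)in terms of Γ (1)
Γ(5) = 4Γ(4) = 4·3Γ(3) = ... = 4!·Γ(1) = 24·Γ(1)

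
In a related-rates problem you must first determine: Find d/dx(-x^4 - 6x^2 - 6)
Power rule: d/dx(ax^n) = n·a·x^(n-1)
Term by term: -4·x^3-12·x

Answer: -4x^3-12x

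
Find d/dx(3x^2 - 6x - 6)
Power rule: d/dx(ax^n)=n·a·x^(n-1)
Term by term: 6·x - 6

Answer: 6x - 6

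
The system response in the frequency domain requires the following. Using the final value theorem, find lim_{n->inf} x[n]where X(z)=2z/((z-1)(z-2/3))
Final value theorem: lim x[n]=lim_{z->1} (z-1)*X(z)
(z-1)*X(z)=2z/(z-2/3)
As z->1: 2/(1-2/3)=2/(1/3)=6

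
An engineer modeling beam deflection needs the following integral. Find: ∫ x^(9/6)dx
Power rule: ∫ x^(3/2) dx = x^(5/2)/(5/2) + C

Answer: (2/5)·x^(5/2) + C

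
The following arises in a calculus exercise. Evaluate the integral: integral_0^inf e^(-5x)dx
integral_0^inf e^(-5x) dx = [-1/5 * e^(-5x)]_0^inf
= 0 - (-1/5) = 1/5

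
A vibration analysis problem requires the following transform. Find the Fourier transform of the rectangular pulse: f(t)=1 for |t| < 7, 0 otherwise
F(omega) = integral from -7 to 7 of e^(-j*omega*t) dt
= 2*sin(7*omega)/omega = 14*sinc(7*omega/pi)

Answer: 2*sin(7*omega)/omega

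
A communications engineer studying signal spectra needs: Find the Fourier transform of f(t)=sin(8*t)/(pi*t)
sin(W*t)/(pi*t)=(W/pi)*sinc(W*t/pi) is the impulse response of the ideal low-pass filter with cutoff W (here W=8).
Its Fourier transform is a rectangular function:
F(omega)=1 for |omega| < 8, 0 otherwise

Answer: rect(omega/16) [i.e., 1 for |omega| < 8, 0 otherwise]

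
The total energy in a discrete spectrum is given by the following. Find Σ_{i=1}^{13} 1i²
= 1·n(n + 1)(2n + 1)/6 = 1·13·14·27/6 = 819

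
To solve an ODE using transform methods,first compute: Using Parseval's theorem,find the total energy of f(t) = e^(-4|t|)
Parseval's theorem: E = integral |f(t)|^2 dt = (1/2pi) integral |F(omega)|^2 domega
E = integral_{-inf}^{inf} e^(-8|t|) dt = 2*integral_0^inf e^(-8t) dt = 2/(2*4) = 1/4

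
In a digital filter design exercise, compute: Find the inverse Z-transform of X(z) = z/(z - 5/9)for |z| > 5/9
Standard pair: z/(z-a) <-> a^n*u[n] for causal signals
With a = 5/9: x[n] = (5/9)^n*u[n]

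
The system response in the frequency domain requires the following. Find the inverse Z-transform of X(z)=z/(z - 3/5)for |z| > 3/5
Standard pair: z/(z-a) <-> a^n * u[n] for causal signals
With a=3/5: x[n]=(3/5)^n * u[n]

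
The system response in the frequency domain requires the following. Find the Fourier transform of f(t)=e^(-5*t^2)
The Fourier transform of a Gaussian e^(-a * t^2) is sqrt(pi/a) * e^(-omega^2/(4a)).
With a=5: F(omega)=sqrt(pi/5) * e^(-omega^2/20)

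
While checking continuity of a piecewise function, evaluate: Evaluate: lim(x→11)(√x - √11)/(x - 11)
Multiply by conjugate (√x + √11)/(√x + √11):
=(x - 11)/((x - 11)(√x + √11))=1/(√x + √11)
As x → 11: 1/(2√11)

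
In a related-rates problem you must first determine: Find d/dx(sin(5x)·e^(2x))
Product rule: (fg)' = f'g + fg'
f = sin(5x), f' = 5·cos(5x)
g = e^(2x), g' = 2·e^(2x)

Answer: 5·cos(5x)·e^(2x) + 2·sin(5x)·e^(2x)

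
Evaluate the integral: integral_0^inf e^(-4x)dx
integral_0^inf e^(-4x) dx = [-1/4 * e^(-4x)]_0^inf
= 0 - (-1/4) = 1/4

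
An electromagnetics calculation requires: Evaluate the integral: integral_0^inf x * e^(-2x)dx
This is a Gamma integral. Substitute u = 2x (du = 2 dx):
integral_0^inf x * e^(-2x) dx = (1/2^2) integral_0^inf u^1 * e^(-u) du
= Gamma(2)/2^2 = 1!/2^2 = 1/4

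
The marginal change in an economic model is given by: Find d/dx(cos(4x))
Chain rule: d/dx[cos(u)]=-sin(u)·u' where u=4x
u'=4

Answer: -4·sin(4x)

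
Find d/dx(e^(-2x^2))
Chain rule: d/dx[e^u]=e^u · u' where u=-2x^2
u'=-4x

Answer: -4x·e^(-2x^2)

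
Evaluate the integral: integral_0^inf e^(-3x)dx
integral_0^inf e^(-3x) dx=[-1/3*e^(-3x)]_0^inf
=0 - (-1/3)=1/3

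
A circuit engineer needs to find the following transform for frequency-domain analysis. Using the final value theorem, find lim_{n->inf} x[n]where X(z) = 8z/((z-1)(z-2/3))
Final value theorem: lim x[n]=lim_{z->1} (z-1) * X(z)
(z-1) * X(z)=8z/(z-2/3)
As z->1: 8/(1 - 2/3)=8/(1/3)=24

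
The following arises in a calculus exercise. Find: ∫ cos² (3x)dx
Using identity cos²(u) = (1 + cos(2u))/2:
∫ (1 + cos(6x))/2 dx = x/2 + sin(6x)/12 + C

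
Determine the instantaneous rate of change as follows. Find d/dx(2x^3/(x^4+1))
Quotient rule: (f/g)'=(f'g - fg')/g²
f=2x^3, f'=6x^2
g=x^4+1, g'=4x^3

Answer: (6x^2·(x^4+1)-8x^6)/(x^4+1)²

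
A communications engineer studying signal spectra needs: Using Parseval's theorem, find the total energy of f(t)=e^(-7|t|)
Parseval's theorem: E = integral |f(t)|^2 dt = (1/2pi) integral |F(omega)|^2 domega
E = integral_{-inf}^{inf} e^(-14|t|) dt = 2 * integral_0^inf e^(-14t) dt = 2/(2 * 7) = 1/7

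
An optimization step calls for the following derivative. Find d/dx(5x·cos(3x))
Product rule: (fg)' = f'g+fg'
f = 5x, f' = 5
g = cos(3x), g' = -3·sin(3x)

Answer: 5·cos(3x)-15x·sin(3x)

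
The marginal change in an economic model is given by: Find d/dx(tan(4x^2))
Chain rule: d/dx[tan(u)] = sec²(u)·u' where u = 4x^2
u' = 8x

Answer: 8x·sec²(4x^2)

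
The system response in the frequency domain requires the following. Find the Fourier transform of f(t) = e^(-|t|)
Using the standard pair: F{e^(-a|t|)} = 2a/(a^2 + omega^2)
With a = 1: F(omega) = 2/(1 + omega^2)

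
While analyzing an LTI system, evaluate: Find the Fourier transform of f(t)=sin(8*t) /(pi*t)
sin(W * t)/(pi * t)=(W/pi) * sinc(W * t/pi) is the impulse response of the ideal low-pass filter with cutoff W (here W=8).
Its Fourier transform is a rectangular function:
F(omega)=1 for |omega| < 8, 0 otherwise

Answer: rect(omega/16) [i.e., 1 for |omega| < 8, 0 otherwise]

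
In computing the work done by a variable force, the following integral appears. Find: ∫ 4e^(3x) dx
Since d/dx[e^(3x)] = 3e^(3x), we get 4/3 e^(3x) + C

Answer: (4/3)e^(3x) + C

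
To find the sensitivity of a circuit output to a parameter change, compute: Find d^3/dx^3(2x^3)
Apply power rule 3 times:
d^1: 6x^2
d^2: 12x
d^3: 12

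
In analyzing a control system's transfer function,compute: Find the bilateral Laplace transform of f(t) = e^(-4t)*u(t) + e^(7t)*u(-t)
For e^(-4t) * u(t): L = 1/(s+4), Re(s) > -4
For e^(7t) * u(-t): L = -1/(s-7), Re(s) < 7
Combined: F(s) = 1/(s+4)-1/(s-7), -4 < Re(s) < 7

Answer: 1/(s+4)-1/(s-7), ROC: -4 < Re(s) < 7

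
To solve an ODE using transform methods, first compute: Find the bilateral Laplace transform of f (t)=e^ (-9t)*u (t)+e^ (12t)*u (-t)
For e^(-9t)*u(t): L=1/(s + 9), Re(s) > -9
For e^(12t)*u(-t): L=-1/(s-12), Re(s) < 12
Combined: F(s)=1/(s + 9) - 1/(s-12), -9 < Re(s) < 12

Answer: 1/(s + 9) - 1/(s-12), ROC: -9 < Re(s) < 12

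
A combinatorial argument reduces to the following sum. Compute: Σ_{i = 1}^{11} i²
Using formula: Σ i^2=n(n + 1)(2n + 1)/6=11·12·23/6=506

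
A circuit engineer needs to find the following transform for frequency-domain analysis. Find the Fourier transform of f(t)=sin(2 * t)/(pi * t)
sin(W * t)/(pi * t) = (W/pi) * sinc(W * t/pi) is the impulse response of the ideal low-pass filter with cutoff W (here W = 2).
Its Fourier transform is a rectangular function:
F(omega) = 1 for |omega| < 2, 0 otherwise

Answer: rect(omega/4) [i.e., 1 for |omega| < 2, 0 otherwise]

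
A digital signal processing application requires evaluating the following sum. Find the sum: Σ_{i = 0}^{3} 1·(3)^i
Geometric series: S = a(1 - r^n)/(1 - r)
a = 1, r = 3, n = 4
S = 1(1-81)/-2 = 40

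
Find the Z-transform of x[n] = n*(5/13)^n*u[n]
Using the property Z{n * a^n * u[n]} = az/(z-a)^2
With a = 5/13: X(z) = (5/13)z/(z - 5/13)^2, |z| > 5/13

Answer: (5/13)z/(z - 5/13)^2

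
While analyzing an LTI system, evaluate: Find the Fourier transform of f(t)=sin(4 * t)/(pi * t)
sin(W*t)/(pi*t)=(W/pi)*sinc(W*t/pi) is the impulse response of the ideal low-pass filter with cutoff W (here W=4).
Its Fourier transform is a rectangular function:
F(omega)=1 for |omega| < 4, 0 otherwise

Answer: rect(omega/8) [i.e., 1 for |omega| < 4, 0 otherwise]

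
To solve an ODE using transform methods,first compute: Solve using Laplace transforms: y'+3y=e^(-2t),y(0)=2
Take L: sY - 2+3Y=1/(s+2)
Y(s+3)=1/(s+2)+2
Y=1/((s+2)(s+3))+2/(s+3)
Partial fractions: 1/((s+2)(s+3))=1/(s+2)-1/(s+3)
So Y=1/(s+2)+1/(s+3)
Inverse Laplace transform (L^(-1){1/(s+2)}=e^(-2t), L^(-1){1/(s+3)}=e^(-3t)):

Answer: y(t)=1·e^(-2t)+e^(-3t)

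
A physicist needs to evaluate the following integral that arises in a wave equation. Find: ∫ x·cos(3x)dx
By parts: u = x, dv = cos(3x) dx
du = dx, v = sin(3x)/3
= x·sin(3x)/3 + cos(3x)/3² + C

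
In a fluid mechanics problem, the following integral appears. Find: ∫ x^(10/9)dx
Power rule: ∫ x^(10/9) dx = x^(19/9)/(19/9)+C

Answer: (9/19)·x^(19/9)+C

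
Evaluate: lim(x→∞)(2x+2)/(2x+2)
Divide numerator and denominator by x:
lim (2+2/x)/(2+2/x) = 1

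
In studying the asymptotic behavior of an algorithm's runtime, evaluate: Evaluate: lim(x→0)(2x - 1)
Polynomial is continuous, so substitute x = 0:
2·0-1 = -1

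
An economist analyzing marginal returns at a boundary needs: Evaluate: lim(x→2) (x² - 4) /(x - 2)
Factor: (x² - 4)=(x-2)(x+2)
Cancel (x-2): lim(x→2) (x+2)=4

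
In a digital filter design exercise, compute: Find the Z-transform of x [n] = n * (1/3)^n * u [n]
Using the property Z{n * a^n * u[n]} = az/(z-a)^2
With a = 1/3: X(z) = (1/3)z/(z - 1/3)^2, |z| > 1/3

Answer: (1/3)z/(z - 1/3)^2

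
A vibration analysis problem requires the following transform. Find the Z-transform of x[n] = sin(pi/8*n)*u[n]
Z{sin(w0 * n) * u[n]} = z * sin(w0)/(z^2 - 2z * cos(w0) + 1)
With w0 = pi/8: X(z) = z * sin(pi/8)/(z^2 - 2z * cos(pi/8) + 1)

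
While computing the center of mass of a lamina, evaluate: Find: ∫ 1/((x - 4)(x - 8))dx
Partial fractions: 1/((x-4)(x-8)) = A/(x-4)+B/(x-8)
A = -1/4, B = 1/4
∫ [-1/4· 1/(x-4)+1/4· 1/(x-8)] dx
= (1/4)[ln|x-8| - ln|x-4|]+C

Answer: (1/4)·ln|(x-8)/(x-4)|+C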